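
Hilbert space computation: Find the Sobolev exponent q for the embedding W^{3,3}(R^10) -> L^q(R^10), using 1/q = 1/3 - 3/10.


Using the Sobolev embedding formula: 1/q = 1/p - k/n
1/q = 1/3 - 3/10 = 1/30
q = 1/(1/30) = 30

30.0000


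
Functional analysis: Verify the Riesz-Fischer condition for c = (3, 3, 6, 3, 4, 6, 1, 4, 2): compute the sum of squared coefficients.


sum |c_n|^2 = 3^2 + 3^2 + 6^2 + 3^2 + 4^2 + 6^2 + 1^2 + 4^2 + 2^2
= 9 + 9 + 36 + 9 + 16 + 36 + 1 + 16 + 4
= 136

136


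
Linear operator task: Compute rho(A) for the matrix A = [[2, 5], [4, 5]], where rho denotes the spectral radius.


For a 2x2 matrix, eigenvalues satisfy lambda^2 - (trace)*lambda + det = 0
trace = 2 + 5 = 7
det = 2*5 - 5*4 = -10
discriminant = 7^2 - 4*(-10) = 89
spectral radius = max |eigenvalue| = 8.2170

8.2170


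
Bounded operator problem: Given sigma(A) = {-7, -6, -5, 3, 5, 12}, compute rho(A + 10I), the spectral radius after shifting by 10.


Spectrum of A + 10I = {3, 4, 5, 13, 15, 22}
Spectral radius = max |lambda| over the shifted spectrum
= max(3, 4, 5, 13, 15, 22) = 22

22


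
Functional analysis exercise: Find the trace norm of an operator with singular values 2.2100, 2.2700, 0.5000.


The nuclear norm is the sum of all singular values.
||T||_1 = 2.2100 + 2.2700 + 0.5000
= 4.9800

4.9800


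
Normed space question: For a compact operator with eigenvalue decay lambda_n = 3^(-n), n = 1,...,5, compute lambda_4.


The eigenvalue formula gives lambda_4 = 1/3^4
= 1/81
= 0.0123

0.0123


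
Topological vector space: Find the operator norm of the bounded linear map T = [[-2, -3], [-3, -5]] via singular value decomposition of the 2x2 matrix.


A^T A = [[13, 21], [21, 34]]
trace(A^T A) = 47, det(A^T A) = 1
discriminant = 47^2 - 4*1 = 2205
Largest eigenvalue of A^T A = (trace + sqrt(disc))/2 = 46.9787
||T|| = sqrt(46.9787) = 6.8541

6.8541


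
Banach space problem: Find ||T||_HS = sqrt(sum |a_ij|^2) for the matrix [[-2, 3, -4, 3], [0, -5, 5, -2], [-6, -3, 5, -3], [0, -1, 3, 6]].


The Hilbert-Schmidt norm is sqrt(sum of squares of all entries).
Sum of squares = (-2)^2 + 3^2 + (-4)^2 + 3^2 + 0^2 + (-5)^2 + 5^2 + (-2)^2 + (-6)^2 + (-3)^2 + 5^2 + (-3)^2 + 0^2 + (-1)^2 + 3^2 + 6^2
= 4 + 9 + 16 + 9 + 0 + 25 + 25 + 4 + 36 + 9 + 25 + 9 + 0 + 1 + 9 + 36 = 217
||T||_HS = sqrt(217) = 14.7309

14.7309


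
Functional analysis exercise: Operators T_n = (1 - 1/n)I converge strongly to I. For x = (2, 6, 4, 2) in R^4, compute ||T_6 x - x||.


T_6 x - x = (1 - 1/6)x - x = -x/6
||x|| = sqrt(60) = 7.7460
||T_6 x - x|| = ||x||/6 = 7.7460/6 = 1.2910

1.2910


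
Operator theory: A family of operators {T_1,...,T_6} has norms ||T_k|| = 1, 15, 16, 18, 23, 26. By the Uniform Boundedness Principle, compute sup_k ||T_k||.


By the Uniform Boundedness Principle, the supremum of norms is finite.
sup_k ||T_k|| = max(1, 15, 16, 18, 23, 26) = 26

26


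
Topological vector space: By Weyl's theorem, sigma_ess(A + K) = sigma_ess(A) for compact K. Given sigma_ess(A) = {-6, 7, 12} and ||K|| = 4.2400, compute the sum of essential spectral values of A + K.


By Weyl's theorem, the essential spectrum is invariant under compact perturbations.
sigma_ess(A + K) = sigma_ess(A) = {-6, 7, 12}
Sum = -6 + 7 + 12 = 13

13


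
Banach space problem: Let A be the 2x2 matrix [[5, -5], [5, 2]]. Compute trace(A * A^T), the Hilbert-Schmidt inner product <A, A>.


trace(A * A^T) = sum of squares of all entries
= 5^2 + (-5)^2 + 5^2 + 2^2
= 25 + 25 + 25 + 4
= 79

79


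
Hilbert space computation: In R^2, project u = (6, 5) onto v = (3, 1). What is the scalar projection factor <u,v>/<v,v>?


Computing <u,v> = 6*3 + 5*1 = 23
Computing <v,v> = 3^2 + 1^2 = 10
Projection coefficient = 23/10 = 2.3000

2.3000


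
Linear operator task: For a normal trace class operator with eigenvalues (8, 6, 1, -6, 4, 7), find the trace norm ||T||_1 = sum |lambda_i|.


For a normal operator, singular values equal |eigenvalues|.
Trace norm = sum |lambda_i| = 8 + 6 + 1 + 6 + 4 + 7
= 32

32


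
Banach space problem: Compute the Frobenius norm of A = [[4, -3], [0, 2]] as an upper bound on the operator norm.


||A||_F^2 = sum a_ij^2
= 4^2 + (-3)^2 + 0^2 + 2^2
= 16 + 9 + 0 + 4 = 29
||A||_F = sqrt(29) = 5.3852

5.3852


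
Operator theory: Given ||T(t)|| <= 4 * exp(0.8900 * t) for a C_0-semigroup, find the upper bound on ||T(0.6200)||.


||T(0.6200)|| <= 4 * exp(0.8900 * 0.6200)
= 4 * exp(0.5518)
= 4 * 1.7364
= 6.9455

6.9455


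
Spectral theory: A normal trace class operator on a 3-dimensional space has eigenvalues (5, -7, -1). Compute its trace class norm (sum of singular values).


For a normal operator, singular values equal |eigenvalues|.
Trace norm = sum |lambda_i| = 5 + 7 + 1
= 13

13


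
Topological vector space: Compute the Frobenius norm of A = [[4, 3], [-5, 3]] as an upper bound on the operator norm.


||A||_F^2 = sum a_ij^2
= 4^2 + 3^2 + (-5)^2 + 3^2
= 16 + 9 + 25 + 9 = 59
||A||_F = sqrt(59) = 7.6811

7.6811


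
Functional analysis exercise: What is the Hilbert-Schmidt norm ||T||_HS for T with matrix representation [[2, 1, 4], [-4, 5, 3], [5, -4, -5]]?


The Hilbert-Schmidt norm is sqrt(sum of squares of all entries).
Sum of squares = 2^2 + 1^2 + 4^2 + (-4)^2 + 5^2 + 3^2 + 5^2 + (-4)^2 + (-5)^2
= 4 + 1 + 16 + 16 + 25 + 9 + 25 + 16 + 25 = 137
||T||_HS = sqrt(137) = 11.7047

11.7047


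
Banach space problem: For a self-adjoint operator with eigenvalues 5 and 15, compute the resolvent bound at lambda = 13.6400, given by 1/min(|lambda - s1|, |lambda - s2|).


dist(13.6400, {5, 15}) = min(|13.6400 - 5|, |13.6400 - 15|)
= min(8.6400, 1.3600) = 1.3600
Resolvent bound = 1/1.3600 = 0.7353

0.7353


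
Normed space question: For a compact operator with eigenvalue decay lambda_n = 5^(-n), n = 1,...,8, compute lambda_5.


The eigenvalue formula gives lambda_5 = 1/5^5
= 1/3125
= 3.2000e-04

3.2000e-04


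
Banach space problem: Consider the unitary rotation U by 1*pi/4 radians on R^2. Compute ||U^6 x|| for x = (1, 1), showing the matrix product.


U is a rotation by theta = 1*pi/4
U^6 = rotation by 6*theta = 6*pi/4
cos(6*pi/4) = 0.0000, sin(6*pi/4) = -1.0000
U^6 x = (0.0000 * 1 - -1.0000 * 1, -1.0000 * 1 + 0.0000 * 1)
= (1.0000, -1.0000)
||U^6 x|| = sqrt(1.0000^2 + (-1.0000)^2) = sqrt(2.0000) = 1.4142

1.4142


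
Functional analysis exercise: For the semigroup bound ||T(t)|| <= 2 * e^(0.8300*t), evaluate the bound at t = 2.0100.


||T(2.0100)|| <= 2 * exp(0.8300 * 2.0100)
= 2 * exp(1.6683)
= 2 * 5.3031
= 10.6063

10.6063


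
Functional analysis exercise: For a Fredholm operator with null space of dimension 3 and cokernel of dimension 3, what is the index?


The Fredholm index is defined as ind(T) = dim(ker T) - dim(coker T)
= 3 - 3
= 0

0


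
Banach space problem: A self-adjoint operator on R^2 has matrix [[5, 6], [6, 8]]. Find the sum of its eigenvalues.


For a self-adjoint (symmetric) matrix, the eigenvalues are real.
The sum of eigenvalues equals the trace of the matrix.
trace = 5 + 8 = 13

13


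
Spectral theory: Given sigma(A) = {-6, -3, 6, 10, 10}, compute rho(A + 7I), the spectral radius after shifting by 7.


Spectrum of A + 7I = {1, 4, 13, 17, 17}
Spectral radius = max |lambda| over the shifted spectrum
= max(1, 4, 13, 17, 17) = 17

17


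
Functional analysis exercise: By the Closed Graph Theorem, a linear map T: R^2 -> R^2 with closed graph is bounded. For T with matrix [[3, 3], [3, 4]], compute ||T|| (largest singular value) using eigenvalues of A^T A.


A^T A = [[18, 21], [21, 25]]
trace(A^T A) = 43, det(A^T A) = 9
discriminant = 43^2 - 4*9 = 1813
Largest eigenvalue of A^T A = (trace + sqrt(disc))/2 = 42.7897
||T|| = sqrt(42.7897) = 6.5414

6.5414


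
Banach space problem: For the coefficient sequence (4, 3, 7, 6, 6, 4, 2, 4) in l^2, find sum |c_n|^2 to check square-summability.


sum |c_n|^2 = 4^2 + 3^2 + 7^2 + 6^2 + 6^2 + 4^2 + 2^2 + 4^2
= 16 + 9 + 49 + 36 + 36 + 16 + 4 + 16
= 182

182


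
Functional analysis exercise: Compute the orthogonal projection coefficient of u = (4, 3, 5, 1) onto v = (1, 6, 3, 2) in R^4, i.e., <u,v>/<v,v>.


Computing <u,v> = 4*1 + 3*6 + 5*3 + 1*2 = 39
Computing <v,v> = 1^2 + 6^2 + 3^2 + 2^2 = 50
Projection coefficient = 39/50 = 0.7800

0.7800


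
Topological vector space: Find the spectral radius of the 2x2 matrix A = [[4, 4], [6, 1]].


For a 2x2 matrix, eigenvalues satisfy lambda^2 - (trace)*lambda + det = 0
trace = 4 + 1 = 5
det = 4*1 - 4*6 = -20
discriminant = 5^2 - 4*(-20) = 105
spectral radius = max |eigenvalue| = 7.6235

7.6235


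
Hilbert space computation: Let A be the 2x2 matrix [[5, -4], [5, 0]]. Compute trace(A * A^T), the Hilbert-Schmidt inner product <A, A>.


trace(A * A^T) = sum of squares of all entries
= 5^2 + (-4)^2 + 5^2 + 0^2
= 25 + 16 + 25 + 0
= 66

66


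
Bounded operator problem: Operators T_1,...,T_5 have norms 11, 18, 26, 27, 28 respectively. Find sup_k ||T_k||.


By the Uniform Boundedness Principle, the supremum of norms is finite.
sup_k ||T_k|| = max(11, 18, 26, 27, 28) = 28

28


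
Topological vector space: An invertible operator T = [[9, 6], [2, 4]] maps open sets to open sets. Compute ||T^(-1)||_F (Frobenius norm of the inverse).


det(T) = 9*4 - 6*2 = 24
T^(-1) = (1/24) * [[4, -6], [-2, 9]] = [[0.1667, -0.2500], [-0.0833, 0.3750]]
||T^(-1)||_F^2 = 0.1667^2 + (-0.2500)^2 + (-0.0833)^2 + 0.3750^2 = 0.2378
||T^(-1)||_F = sqrt(0.2378) = 0.4877

0.4877


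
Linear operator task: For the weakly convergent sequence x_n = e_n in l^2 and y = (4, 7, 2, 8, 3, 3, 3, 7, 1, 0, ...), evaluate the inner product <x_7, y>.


x_7 = e_7 is the standard basis vector with 1 in position 7.
<x_7, y> = y_7 = 3
As n -> infinity, <x_n, y> -> 0, confirming weak convergence of (x_n) to 0.

3


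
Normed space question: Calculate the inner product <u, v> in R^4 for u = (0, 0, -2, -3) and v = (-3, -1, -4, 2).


Computing the standard inner product <u, v> = sum u_i * v_i
= 0*-3 + 0*-1 + -2*-4 + -3*2
= 0 + 0 + 8 + -6
= 2

2


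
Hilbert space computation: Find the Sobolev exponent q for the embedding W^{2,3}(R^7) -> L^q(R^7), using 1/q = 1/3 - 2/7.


Using the Sobolev embedding formula: 1/q = 1/p - k/n
1/q = 1/3 - 2/7 = 1/21
q = 1/(1/21) = 21

21.0000


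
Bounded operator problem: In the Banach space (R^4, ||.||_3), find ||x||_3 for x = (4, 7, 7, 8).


The l^3 norm = (sum |x_i|^3)^(1/3)
Sum of 3th powers = 64 + 343 + 343 + 512 = 1262
||x||_3 = (1262)^(1/3) = 10.8065

10.8065


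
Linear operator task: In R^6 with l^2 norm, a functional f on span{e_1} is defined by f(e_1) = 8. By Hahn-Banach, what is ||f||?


The norm of f is given by ||f|| = sup_{||x||=1} |f(x)|.
On span{e_1}, ||e_1|| = 1, so ||f|| = |f(e_1)| / ||e_1||
= |8| / 1 = 8.0000

8.0000


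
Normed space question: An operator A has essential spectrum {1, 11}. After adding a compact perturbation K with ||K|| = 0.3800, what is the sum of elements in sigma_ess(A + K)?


By Weyl's theorem, the essential spectrum is invariant under compact perturbations.
sigma_ess(A + K) = sigma_ess(A) = {1, 11}
Sum = 1 + 11 = 12

12


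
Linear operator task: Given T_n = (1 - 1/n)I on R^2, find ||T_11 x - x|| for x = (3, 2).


T_11 x - x = (1 - 1/11)x - x = -x/11
||x|| = sqrt(13) = 3.6056
||T_11 x - x|| = ||x||/11 = 3.6056/11 = 0.3278

0.3278


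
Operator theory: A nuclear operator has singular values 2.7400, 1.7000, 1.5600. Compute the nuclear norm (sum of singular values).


The nuclear norm is the sum of all singular values.
||T||_1 = 2.7400 + 1.7000 + 1.5600
= 6.0000

6.0000


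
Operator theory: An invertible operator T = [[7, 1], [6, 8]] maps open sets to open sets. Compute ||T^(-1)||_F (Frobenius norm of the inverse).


det(T) = 7*8 - 1*6 = 50
T^(-1) = (1/50) * [[8, -1], [-6, 7]] = [[0.1600, -0.0200], [-0.1200, 0.1400]]
||T^(-1)||_F^2 = 0.1600^2 + (-0.0200)^2 + (-0.1200)^2 + 0.1400^2 = 0.0600
||T^(-1)||_F = sqrt(0.0600) = 0.2449

0.2449


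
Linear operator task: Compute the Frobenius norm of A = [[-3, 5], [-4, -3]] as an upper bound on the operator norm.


||A||_F^2 = sum a_ij^2
= (-3)^2 + 5^2 + (-4)^2 + (-3)^2
= 9 + 25 + 16 + 9 = 59
||A||_F = sqrt(59) = 7.6811

7.6811


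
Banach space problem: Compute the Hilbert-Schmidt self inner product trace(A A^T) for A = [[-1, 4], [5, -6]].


trace(A * A^T) = sum of squares of all entries
= (-1)^2 + 4^2 + 5^2 + (-6)^2
= 1 + 16 + 25 + 36
= 78

78


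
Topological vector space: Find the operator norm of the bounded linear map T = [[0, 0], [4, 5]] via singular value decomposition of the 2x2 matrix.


A^T A = [[16, 20], [20, 25]]
trace(A^T A) = 41, det(A^T A) = 0
discriminant = 41^2 - 4*0 = 1681
Largest eigenvalue of A^T A = (trace + sqrt(disc))/2 = 41.0000
||T|| = sqrt(41.0000) = 6.4031

6.4031


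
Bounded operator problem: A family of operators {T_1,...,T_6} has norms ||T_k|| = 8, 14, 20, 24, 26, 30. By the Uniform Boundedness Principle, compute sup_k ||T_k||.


By the Uniform Boundedness Principle, the supremum of norms is finite.
sup_k ||T_k|| = max(8, 14, 20, 24, 26, 30) = 30

30


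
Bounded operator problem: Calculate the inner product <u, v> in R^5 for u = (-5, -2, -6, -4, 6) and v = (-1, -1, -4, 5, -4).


Computing the standard inner product <u, v> = sum u_i * v_i
= -5*-1 + -2*-1 + -6*-4 + -4*5 + 6*-4
= 5 + 2 + 24 + -20 + -24
= -13

-13


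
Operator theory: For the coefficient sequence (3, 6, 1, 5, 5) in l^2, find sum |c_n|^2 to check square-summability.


sum |c_n|^2 = 3^2 + 6^2 + 1^2 + 5^2 + 5^2
= 9 + 36 + 1 + 25 + 25
= 96

96


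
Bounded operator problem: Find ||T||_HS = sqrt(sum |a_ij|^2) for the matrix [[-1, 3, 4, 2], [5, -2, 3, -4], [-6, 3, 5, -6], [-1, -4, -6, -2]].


The Hilbert-Schmidt norm is sqrt(sum of squares of all entries).
Sum of squares = (-1)^2 + 3^2 + 4^2 + 2^2 + 5^2 + (-2)^2 + 3^2 + (-4)^2 + (-6)^2 + 3^2 + 5^2 + (-6)^2 + (-1)^2 + (-4)^2 + (-6)^2 + (-2)^2
= 1 + 9 + 16 + 4 + 25 + 4 + 9 + 16 + 36 + 9 + 25 + 36 + 1 + 16 + 36 + 4 = 247
||T||_HS = sqrt(247) = 15.7162

15.7162


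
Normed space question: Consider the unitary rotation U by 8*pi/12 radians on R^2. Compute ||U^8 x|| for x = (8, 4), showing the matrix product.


U is a rotation by theta = 8*pi/12
U^8 = rotation by 8*theta = 64*pi/12 = 16*pi/12 (mod 2*pi)
cos(16*pi/12) = -0.5000, sin(16*pi/12) = -0.8660
U^8 x = (-0.5000 * 8 - -0.8660 * 4, -0.8660 * 8 + -0.5000 * 4)
= (-0.5359, -8.9282)
||U^8 x|| = sqrt((-0.5359)^2 + (-8.9282)^2) = sqrt(80.0000) = 8.9443

8.9443


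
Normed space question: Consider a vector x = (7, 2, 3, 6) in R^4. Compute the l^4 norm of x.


The l^4 norm = (sum |x_i|^4)^(1/4)
Sum of 4th powers = 2401 + 16 + 81 + 1296 = 3794
||x||_4 = (3794)^(1/4) = 7.8483

7.8483


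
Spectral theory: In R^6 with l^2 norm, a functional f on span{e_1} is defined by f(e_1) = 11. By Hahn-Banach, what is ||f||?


The norm of f is given by ||f|| = sup_{||x||=1} |f(x)|.
On span{e_1}, ||e_1|| = 1, so ||f|| = |f(e_1)| / ||e_1||
= |11| / 1 = 11.0000

11.0000


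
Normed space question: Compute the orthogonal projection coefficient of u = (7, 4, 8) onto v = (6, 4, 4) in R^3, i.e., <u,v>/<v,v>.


Computing <u,v> = 7*6 + 4*4 + 8*4 = 90
Computing <v,v> = 6^2 + 4^2 + 4^2 = 68
Projection coefficient = 90/68 = 1.3235

1.3235


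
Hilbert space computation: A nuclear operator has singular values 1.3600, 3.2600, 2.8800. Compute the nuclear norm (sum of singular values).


The nuclear norm is the sum of all singular values.
||T||_1 = 1.3600 + 3.2600 + 2.8800
= 7.5000

7.5000


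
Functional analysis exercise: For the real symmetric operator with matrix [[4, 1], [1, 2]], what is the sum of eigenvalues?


For a self-adjoint (symmetric) matrix, the eigenvalues are real.
The sum of eigenvalues equals the trace of the matrix.
trace = 4 + 2 = 6

6


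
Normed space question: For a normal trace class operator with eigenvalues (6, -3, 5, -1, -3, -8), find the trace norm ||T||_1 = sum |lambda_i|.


For a normal operator, singular values equal |eigenvalues|.
Trace norm = sum |lambda_i| = 6 + 3 + 5 + 1 + 3 + 8
= 26

26


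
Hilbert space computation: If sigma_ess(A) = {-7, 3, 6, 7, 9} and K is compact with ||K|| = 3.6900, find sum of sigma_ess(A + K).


By Weyl's theorem, the essential spectrum is invariant under compact perturbations.
sigma_ess(A + K) = sigma_ess(A) = {-7, 3, 6, 7, 9}
Sum = -7 + 3 + 6 + 7 + 9 = 18

18


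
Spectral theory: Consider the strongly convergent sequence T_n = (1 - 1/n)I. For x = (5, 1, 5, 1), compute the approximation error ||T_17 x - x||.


T_17 x - x = (1 - 1/17)x - x = -x/17
||x|| = sqrt(52) = 7.2111
||T_17 x - x|| = ||x||/17 = 7.2111/17 = 0.4242

0.4242


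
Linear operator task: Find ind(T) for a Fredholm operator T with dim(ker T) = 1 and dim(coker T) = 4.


The Fredholm index is defined as ind(T) = dim(ker T) - dim(coker T)
= 1 - 4
= -3

-3


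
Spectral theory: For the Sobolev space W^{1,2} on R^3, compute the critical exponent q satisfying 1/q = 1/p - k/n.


Using the Sobolev embedding formula: 1/q = 1/p - k/n
1/q = 1/2 - 1/3 = 1/6
q = 1/(1/6) = 6

6.0000


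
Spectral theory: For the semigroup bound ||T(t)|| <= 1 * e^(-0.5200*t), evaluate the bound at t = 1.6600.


||T(1.6600)|| <= 1 * exp(-0.5200 * 1.6600)
= 1 * exp(-0.8632)
= 1 * 0.4218
= 0.4218

0.4218


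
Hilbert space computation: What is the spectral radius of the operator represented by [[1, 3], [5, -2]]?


For a 2x2 matrix, eigenvalues satisfy lambda^2 - (trace)*lambda + det = 0
trace = 1 + -2 = -1
det = 1*-2 - 3*5 = -17
discriminant = (-1)^2 - 4*(-17) = 69
spectral radius = max |eigenvalue| = 4.6533

4.6533


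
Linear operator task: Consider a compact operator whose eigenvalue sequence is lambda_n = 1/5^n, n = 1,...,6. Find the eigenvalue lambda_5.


The eigenvalue formula gives lambda_5 = 1/5^5
= 1/3125
= 3.2000e-04

3.2000e-04


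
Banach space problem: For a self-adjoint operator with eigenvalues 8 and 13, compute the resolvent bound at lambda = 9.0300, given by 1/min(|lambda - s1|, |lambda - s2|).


dist(9.0300, {8, 13}) = min(|9.0300 - 8|, |9.0300 - 13|)
= min(1.0300, 3.9700) = 1.0300
Resolvent bound = 1/1.0300 = 0.9709

0.9709


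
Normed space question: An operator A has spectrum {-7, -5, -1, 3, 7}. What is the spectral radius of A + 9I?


Spectrum of A + 9I = {2, 4, 8, 12, 16}
Spectral radius = max |lambda| over the shifted spectrum
= max(2, 4, 8, 12, 16) = 16

16


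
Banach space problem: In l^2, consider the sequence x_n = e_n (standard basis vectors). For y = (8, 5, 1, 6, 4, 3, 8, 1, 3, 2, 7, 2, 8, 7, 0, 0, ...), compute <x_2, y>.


x_2 = e_2 is the standard basis vector with 1 in position 2.
<x_2, y> = y_2 = 5
As n -> infinity, <x_n, y> -> 0, confirming weak convergence of (x_n) to 0.

5


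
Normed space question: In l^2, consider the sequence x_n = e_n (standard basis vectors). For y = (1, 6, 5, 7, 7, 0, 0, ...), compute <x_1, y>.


x_1 = e_1 is the standard basis vector with 1 in position 1.
<x_1, y> = y_1 = 1
As n -> infinity, <x_n, y> -> 0, confirming weak convergence of (x_n) to 0.

1


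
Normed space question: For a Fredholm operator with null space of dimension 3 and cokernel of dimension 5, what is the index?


The Fredholm index is defined as ind(T) = dim(ker T) - dim(coker T)
= 3 - 5
= -2

-2


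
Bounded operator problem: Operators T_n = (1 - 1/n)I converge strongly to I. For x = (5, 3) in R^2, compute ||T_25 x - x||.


T_25 x - x = (1 - 1/25)x - x = -x/25
||x|| = sqrt(34) = 5.8310
||T_25 x - x|| = ||x||/25 = 5.8310/25 = 0.2332

0.2332


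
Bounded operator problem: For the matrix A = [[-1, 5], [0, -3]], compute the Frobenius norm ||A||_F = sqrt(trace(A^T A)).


||A||_F^2 = sum a_ij^2
= (-1)^2 + 5^2 + 0^2 + (-3)^2
= 1 + 25 + 0 + 9 = 35
||A||_F = sqrt(35) = 5.9161

5.9161


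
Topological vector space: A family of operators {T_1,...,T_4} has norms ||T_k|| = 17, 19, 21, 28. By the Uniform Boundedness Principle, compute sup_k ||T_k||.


By the Uniform Boundedness Principle, the supremum of norms is finite.
sup_k ||T_k|| = max(17, 19, 21, 28) = 28

28


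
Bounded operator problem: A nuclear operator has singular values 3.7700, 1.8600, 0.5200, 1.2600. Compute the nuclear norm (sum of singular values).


The nuclear norm is the sum of all singular values.
||T||_1 = 3.7700 + 1.8600 + 0.5200 + 1.2600
= 7.4100

7.4100


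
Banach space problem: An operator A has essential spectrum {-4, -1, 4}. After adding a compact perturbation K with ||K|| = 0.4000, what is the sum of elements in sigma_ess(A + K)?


By Weyl's theorem, the essential spectrum is invariant under compact perturbations.
sigma_ess(A + K) = sigma_ess(A) = {-4, -1, 4}
Sum = -4 + -1 + 4 = -1

-1


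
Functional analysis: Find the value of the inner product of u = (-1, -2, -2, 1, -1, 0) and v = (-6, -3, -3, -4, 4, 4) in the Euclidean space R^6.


Computing the standard inner product <u, v> = sum u_i * v_i
= -1*-6 + -2*-3 + -2*-3 + 1*-4 + -1*4 + 0*4
= 6 + 6 + 6 + -4 + -4 + 0
= 10

10


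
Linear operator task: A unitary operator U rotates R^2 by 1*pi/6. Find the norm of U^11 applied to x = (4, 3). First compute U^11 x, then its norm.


U is a rotation by theta = 1*pi/6
U^11 = rotation by 11*theta = 11*pi/6
cos(11*pi/6) = 0.8660, sin(11*pi/6) = -0.5000
U^11 x = (0.8660 * 4 - -0.5000 * 3, -0.5000 * 4 + 0.8660 * 3)
= (4.9641, 0.5981)
||U^11 x|| = sqrt(4.9641^2 + 0.5981^2) = sqrt(25.0000) = 5.0000

5.0000


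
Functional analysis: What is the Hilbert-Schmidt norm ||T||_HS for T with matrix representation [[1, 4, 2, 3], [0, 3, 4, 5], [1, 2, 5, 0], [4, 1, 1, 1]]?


The Hilbert-Schmidt norm is sqrt(sum of squares of all entries).
Sum of squares = 1^2 + 4^2 + 2^2 + 3^2 + 0^2 + 3^2 + 4^2 + 5^2 + 1^2 + 2^2 + 5^2 + 0^2 + 4^2 + 1^2 + 1^2 + 1^2
= 1 + 16 + 4 + 9 + 0 + 9 + 16 + 25 + 1 + 4 + 25 + 0 + 16 + 1 + 1 + 1 = 129
||T||_HS = sqrt(129) = 11.3578

11.3578


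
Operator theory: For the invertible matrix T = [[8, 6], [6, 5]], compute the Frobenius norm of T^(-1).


det(T) = 8*5 - 6*6 = 4
T^(-1) = (1/4) * [[5, -6], [-6, 8]] = [[1.2500, -1.5000], [-1.5000, 2.0000]]
||T^(-1)||_F^2 = 1.2500^2 + (-1.5000)^2 + (-1.5000)^2 + 2.0000^2 = 10.0625
||T^(-1)||_F = sqrt(10.0625) = 3.1721

3.1721


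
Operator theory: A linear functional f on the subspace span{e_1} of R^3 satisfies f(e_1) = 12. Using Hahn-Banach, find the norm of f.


The norm of f is given by ||f|| = sup_{||x||=1} |f(x)|.
On span{e_1}, ||e_1|| = 1, so ||f|| = |f(e_1)| / ||e_1||
= |12| / 1 = 12.0000

12.0000


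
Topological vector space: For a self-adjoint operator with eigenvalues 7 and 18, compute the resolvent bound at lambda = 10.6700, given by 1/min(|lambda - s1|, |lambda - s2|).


dist(10.6700, {7, 18}) = min(|10.6700 - 7|, |10.6700 - 18|)
= min(3.6700, 7.3300) = 3.6700
Resolvent bound = 1/3.6700 = 0.2725

0.2725


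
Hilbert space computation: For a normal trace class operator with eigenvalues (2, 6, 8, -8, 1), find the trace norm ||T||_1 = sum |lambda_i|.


For a normal operator, singular values equal |eigenvalues|.
Trace norm = sum |lambda_i| = 2 + 6 + 8 + 8 + 1
= 25

25


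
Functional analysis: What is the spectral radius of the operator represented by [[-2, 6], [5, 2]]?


For a 2x2 matrix, eigenvalues satisfy lambda^2 - (trace)*lambda + det = 0
trace = -2 + 2 = 0
det = -2*2 - 6*5 = -34
discriminant = 0^2 - 4*(-34) = 136
spectral radius = max |eigenvalue| = 5.8310

5.8310


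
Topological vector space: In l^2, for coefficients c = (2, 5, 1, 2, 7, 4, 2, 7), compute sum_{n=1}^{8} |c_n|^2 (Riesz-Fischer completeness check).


sum |c_n|^2 = 2^2 + 5^2 + 1^2 + 2^2 + 7^2 + 4^2 + 2^2 + 7^2
= 4 + 25 + 1 + 4 + 49 + 16 + 4 + 49
= 152

152


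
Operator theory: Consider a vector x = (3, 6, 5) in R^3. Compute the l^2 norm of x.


The l^2 norm = (sum |x_i|^2)^(1/2)
Sum of 2th powers = 9 + 36 + 25 = 70
||x||_2 = (70)^(1/2) = 8.3666

8.3666


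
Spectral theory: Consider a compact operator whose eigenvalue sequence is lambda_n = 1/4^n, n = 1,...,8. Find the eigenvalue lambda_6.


The eigenvalue formula gives lambda_6 = 1/4^6
= 1/4096
= 2.4414e-04

2.4414e-04


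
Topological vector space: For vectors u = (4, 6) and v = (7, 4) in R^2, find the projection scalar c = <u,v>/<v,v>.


Computing <u,v> = 4*7 + 6*4 = 52
Computing <v,v> = 7^2 + 4^2 = 65
Projection coefficient = 52/65 = 0.8000

0.8000


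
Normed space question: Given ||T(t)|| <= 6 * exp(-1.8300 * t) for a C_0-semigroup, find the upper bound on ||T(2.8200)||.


||T(2.8200)|| <= 6 * exp(-1.8300 * 2.8200)
= 6 * exp(-5.1606)
= 6 * 0.0057
= 0.0344

0.0344


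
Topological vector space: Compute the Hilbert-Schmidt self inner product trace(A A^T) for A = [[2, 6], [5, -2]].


trace(A * A^T) = sum of squares of all entries
= 2^2 + 6^2 + 5^2 + (-2)^2
= 4 + 36 + 25 + 4
= 69

69


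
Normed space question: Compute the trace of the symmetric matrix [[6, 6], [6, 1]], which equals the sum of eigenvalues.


For a self-adjoint (symmetric) matrix, the eigenvalues are real.
The sum of eigenvalues equals the trace of the matrix.
trace = 6 + 1 = 7

7


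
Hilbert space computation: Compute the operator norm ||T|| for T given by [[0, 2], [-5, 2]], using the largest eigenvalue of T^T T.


A^T A = [[25, -10], [-10, 8]]
trace(A^T A) = 33, det(A^T A) = 100
discriminant = 33^2 - 4*100 = 689
Largest eigenvalue of A^T A = (trace + sqrt(disc))/2 = 29.6244
||T|| = sqrt(29.6244) = 5.4428

5.4428


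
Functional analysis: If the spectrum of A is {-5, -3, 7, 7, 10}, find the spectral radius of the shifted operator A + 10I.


Spectrum of A + 10I = {5, 7, 17, 17, 20}
Spectral radius = max |lambda| over the shifted spectrum
= max(5, 7, 17, 17, 20) = 20

20


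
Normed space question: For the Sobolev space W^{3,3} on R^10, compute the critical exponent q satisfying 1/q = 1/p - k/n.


Using the Sobolev embedding formula: 1/q = 1/p - k/n
1/q = 1/3 - 3/10 = 1/30
q = 1/(1/30) = 30

30.0000


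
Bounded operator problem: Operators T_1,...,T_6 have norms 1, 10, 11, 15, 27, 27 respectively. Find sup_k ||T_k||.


By the Uniform Boundedness Principle, the supremum of norms is finite.
sup_k ||T_k|| = max(1, 10, 11, 15, 27, 27) = 27

27


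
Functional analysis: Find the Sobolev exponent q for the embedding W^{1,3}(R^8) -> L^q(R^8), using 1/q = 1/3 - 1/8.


Using the Sobolev embedding formula: 1/q = 1/p - k/n
1/q = 1/3 - 1/8 = 5/24
q = 1/(5/24) = 24/5 = 4.8000

4.8000


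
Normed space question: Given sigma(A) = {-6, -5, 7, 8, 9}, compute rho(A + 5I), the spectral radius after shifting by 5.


Spectrum of A + 5I = {-1, 0, 12, 13, 14}
Spectral radius = max |lambda| over the shifted spectrum
= max(1, 0, 12, 13, 14) = 14

14


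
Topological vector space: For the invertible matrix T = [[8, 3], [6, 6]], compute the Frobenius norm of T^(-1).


det(T) = 8*6 - 3*6 = 30
T^(-1) = (1/30) * [[6, -3], [-6, 8]] = [[0.2000, -0.1000], [-0.2000, 0.2667]]
||T^(-1)||_F^2 = 0.2000^2 + (-0.1000)^2 + (-0.2000)^2 + 0.2667^2 = 0.1611
||T^(-1)||_F = sqrt(0.1611) = 0.4014

0.4014


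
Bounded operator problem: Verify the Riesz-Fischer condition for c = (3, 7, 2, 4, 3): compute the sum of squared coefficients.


sum |c_n|^2 = 3^2 + 7^2 + 2^2 + 4^2 + 3^2
= 9 + 49 + 4 + 16 + 9
= 87

87


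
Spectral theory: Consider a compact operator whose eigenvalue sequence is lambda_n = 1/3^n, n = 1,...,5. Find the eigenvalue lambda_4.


The eigenvalue formula gives lambda_4 = 1/3^4
= 1/81
= 0.0123

0.0123


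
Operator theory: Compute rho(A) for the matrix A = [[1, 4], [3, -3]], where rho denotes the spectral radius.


For a 2x2 matrix, eigenvalues satisfy lambda^2 - (trace)*lambda + det = 0
trace = 1 + -3 = -2
det = 1*-3 - 4*3 = -15
discriminant = (-2)^2 - 4*(-15) = 64
spectral radius = max |eigenvalue| = 5.0000

5.0000


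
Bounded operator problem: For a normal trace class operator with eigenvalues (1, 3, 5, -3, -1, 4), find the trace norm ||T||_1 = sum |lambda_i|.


For a normal operator, singular values equal |eigenvalues|.
Trace norm = sum |lambda_i| = 1 + 3 + 5 + 3 + 1 + 4
= 17

17


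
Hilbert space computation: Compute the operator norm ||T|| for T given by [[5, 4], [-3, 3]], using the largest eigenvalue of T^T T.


A^T A = [[34, 11], [11, 25]]
trace(A^T A) = 59, det(A^T A) = 729
discriminant = 59^2 - 4*729 = 565
Largest eigenvalue of A^T A = (trace + sqrt(disc))/2 = 41.3849
||T|| = sqrt(41.3849) = 6.4331

6.4331


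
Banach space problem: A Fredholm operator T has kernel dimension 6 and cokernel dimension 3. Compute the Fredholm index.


The Fredholm index is defined as ind(T) = dim(ker T) - dim(coker T)
= 6 - 3
= 3

3


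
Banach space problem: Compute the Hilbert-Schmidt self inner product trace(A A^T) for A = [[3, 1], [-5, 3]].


trace(A * A^T) = sum of squares of all entries
= 3^2 + 1^2 + (-5)^2 + 3^2
= 9 + 1 + 25 + 9
= 44

44


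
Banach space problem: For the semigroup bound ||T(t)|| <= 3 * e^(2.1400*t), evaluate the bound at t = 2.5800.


||T(2.5800)|| <= 3 * exp(2.1400 * 2.5800)
= 3 * exp(5.5212)
= 3 * 249.9348
= 749.8043

749.8043


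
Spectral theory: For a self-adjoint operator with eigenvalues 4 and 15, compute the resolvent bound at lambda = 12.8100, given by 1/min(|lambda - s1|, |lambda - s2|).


dist(12.8100, {4, 15}) = min(|12.8100 - 4|, |12.8100 - 15|)
= min(8.8100, 2.1900) = 2.1900
Resolvent bound = 1/2.1900 = 0.4566

0.4566


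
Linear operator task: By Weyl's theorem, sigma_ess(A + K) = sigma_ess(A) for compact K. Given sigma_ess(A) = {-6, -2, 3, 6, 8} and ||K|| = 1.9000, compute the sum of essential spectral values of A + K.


By Weyl's theorem, the essential spectrum is invariant under compact perturbations.
sigma_ess(A + K) = sigma_ess(A) = {-6, -2, 3, 6, 8}
Sum = -6 + -2 + 3 + 6 + 8 = 9

9


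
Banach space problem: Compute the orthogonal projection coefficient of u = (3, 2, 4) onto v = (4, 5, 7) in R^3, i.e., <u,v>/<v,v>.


Computing <u,v> = 3*4 + 2*5 + 4*7 = 50
Computing <v,v> = 4^2 + 5^2 + 7^2 = 90
Projection coefficient = 50/90 = 0.5556

0.5556


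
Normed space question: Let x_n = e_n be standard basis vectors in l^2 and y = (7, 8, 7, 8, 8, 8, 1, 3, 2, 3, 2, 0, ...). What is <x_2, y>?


x_2 = e_2 is the standard basis vector with 1 in position 2.
<x_2, y> = y_2 = 8
As n -> infinity, <x_n, y> -> 0, confirming weak convergence of (x_n) to 0.

8


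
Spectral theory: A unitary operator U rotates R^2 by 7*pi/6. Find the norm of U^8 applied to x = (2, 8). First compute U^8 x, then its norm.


U is a rotation by theta = 7*pi/6
U^8 = rotation by 8*theta = 56*pi/6 = 8*pi/6 (mod 2*pi)
cos(8*pi/6) = -0.5000, sin(8*pi/6) = -0.8660
U^8 x = (-0.5000 * 2 - -0.8660 * 8, -0.8660 * 2 + -0.5000 * 8)
= (5.9282, -5.7321)
||U^8 x|| = sqrt(5.9282^2 + (-5.7321)^2) = sqrt(68.0000) = 8.2462

8.2462


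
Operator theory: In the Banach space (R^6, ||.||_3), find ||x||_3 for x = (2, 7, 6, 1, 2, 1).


The l^3 norm = (sum |x_i|^3)^(1/3)
Sum of 3th powers = 8 + 343 + 216 + 1 + 8 + 1 = 577
||x||_3 = (577)^(1/3) = 8.3251

8.3251


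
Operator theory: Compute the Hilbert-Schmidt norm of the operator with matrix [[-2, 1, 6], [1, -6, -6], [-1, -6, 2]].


The Hilbert-Schmidt norm is sqrt(sum of squares of all entries).
Sum of squares = (-2)^2 + 1^2 + 6^2 + 1^2 + (-6)^2 + (-6)^2 + (-1)^2 + (-6)^2 + 2^2
= 4 + 1 + 36 + 1 + 36 + 36 + 1 + 36 + 4 = 155
||T||_HS = sqrt(155) = 12.4499

12.4499


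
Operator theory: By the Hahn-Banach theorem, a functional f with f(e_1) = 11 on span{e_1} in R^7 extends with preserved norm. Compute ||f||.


The norm of f is given by ||f|| = sup_{||x||=1} |f(x)|.
On span{e_1}, ||e_1|| = 1, so ||f|| = |f(e_1)| / ||e_1||
= |11| / 1 = 11.0000

11.0000


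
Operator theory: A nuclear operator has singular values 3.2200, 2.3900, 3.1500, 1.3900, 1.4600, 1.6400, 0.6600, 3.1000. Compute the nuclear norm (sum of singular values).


The nuclear norm is the sum of all singular values.
||T||_1 = 3.2200 + 2.3900 + 3.1500 + 1.3900 + 1.4600 + 1.6400 + 0.6600 + 3.1000
= 17.0100

17.0100


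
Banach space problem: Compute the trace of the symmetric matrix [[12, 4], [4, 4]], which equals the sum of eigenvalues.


For a self-adjoint (symmetric) matrix, the eigenvalues are real.
The sum of eigenvalues equals the trace of the matrix.
trace = 12 + 4 = 16

16


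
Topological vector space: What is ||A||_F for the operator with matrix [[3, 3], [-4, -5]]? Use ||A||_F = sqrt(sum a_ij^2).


||A||_F^2 = sum a_ij^2
= 3^2 + 3^2 + (-4)^2 + (-5)^2
= 9 + 9 + 16 + 25 = 59
||A||_F = sqrt(59) = 7.6811

7.6811


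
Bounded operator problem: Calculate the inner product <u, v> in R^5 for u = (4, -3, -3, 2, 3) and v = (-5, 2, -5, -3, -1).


Computing the standard inner product <u, v> = sum u_i * v_i
= 4*-5 + -3*2 + -3*-5 + 2*-3 + 3*-1
= -20 + -6 + 15 + -6 + -3
= -20

-20


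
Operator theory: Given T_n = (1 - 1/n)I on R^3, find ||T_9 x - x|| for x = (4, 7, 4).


T_9 x - x = (1 - 1/9)x - x = -x/9
||x|| = sqrt(81) = 9.0000
||T_9 x - x|| = ||x||/9 = 9.0000/9 = 1.0000

1.0000


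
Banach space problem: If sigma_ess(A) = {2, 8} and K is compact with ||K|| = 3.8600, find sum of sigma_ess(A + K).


By Weyl's theorem, the essential spectrum is invariant under compact perturbations.
sigma_ess(A + K) = sigma_ess(A) = {2, 8}
Sum = 2 + 8 = 10

10


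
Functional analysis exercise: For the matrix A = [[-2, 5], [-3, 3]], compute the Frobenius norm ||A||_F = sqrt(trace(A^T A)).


||A||_F^2 = sum a_ij^2
= (-2)^2 + 5^2 + (-3)^2 + 3^2
= 4 + 25 + 9 + 9 = 47
||A||_F = sqrt(47) = 6.8557

6.8557


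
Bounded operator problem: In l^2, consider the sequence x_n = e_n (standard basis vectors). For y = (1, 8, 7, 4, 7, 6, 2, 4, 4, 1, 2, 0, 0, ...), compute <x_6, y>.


x_6 = e_6 is the standard basis vector with 1 in position 6.
<x_6, y> = y_6 = 6
As n -> infinity, <x_n, y> -> 0, confirming weak convergence of (x_n) to 0.

6


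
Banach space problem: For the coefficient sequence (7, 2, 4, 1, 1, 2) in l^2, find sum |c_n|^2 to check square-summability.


sum |c_n|^2 = 7^2 + 2^2 + 4^2 + 1^2 + 1^2 + 2^2
= 49 + 4 + 16 + 1 + 1 + 4
= 75

75


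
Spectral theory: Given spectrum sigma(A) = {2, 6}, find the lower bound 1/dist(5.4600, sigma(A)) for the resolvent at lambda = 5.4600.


dist(5.4600, {2, 6}) = min(|5.4600 - 2|, |5.4600 - 6|)
= min(3.4600, 0.5400) = 0.5400
Resolvent bound = 1/0.5400 = 1.8519

1.8519


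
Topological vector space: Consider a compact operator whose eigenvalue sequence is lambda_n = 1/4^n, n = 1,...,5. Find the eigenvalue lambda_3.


The eigenvalue formula gives lambda_3 = 1/4^3
= 1/64
= 0.0156

0.0156


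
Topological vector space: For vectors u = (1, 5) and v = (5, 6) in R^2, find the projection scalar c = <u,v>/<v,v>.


Computing <u,v> = 1*5 + 5*6 = 35
Computing <v,v> = 5^2 + 6^2 = 61
Projection coefficient = 35/61 = 0.5738

0.5738


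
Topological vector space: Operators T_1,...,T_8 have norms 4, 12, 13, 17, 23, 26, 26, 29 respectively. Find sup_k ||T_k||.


By the Uniform Boundedness Principle, the supremum of norms is finite.
sup_k ||T_k|| = max(4, 12, 13, 17, 23, 26, 26, 29) = 29

29


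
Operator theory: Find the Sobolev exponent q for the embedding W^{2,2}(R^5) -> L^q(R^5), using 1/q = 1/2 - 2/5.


Using the Sobolev embedding formula: 1/q = 1/p - k/n
1/q = 1/2 - 2/5 = 1/10
q = 1/(1/10) = 10

10.0000


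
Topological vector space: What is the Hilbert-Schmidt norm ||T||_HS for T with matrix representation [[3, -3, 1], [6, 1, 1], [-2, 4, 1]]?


The Hilbert-Schmidt norm is sqrt(sum of squares of all entries).
Sum of squares = 3^2 + (-3)^2 + 1^2 + 6^2 + 1^2 + 1^2 + (-2)^2 + 4^2 + 1^2
= 9 + 9 + 1 + 36 + 1 + 1 + 4 + 16 + 1 = 78
||T||_HS = sqrt(78) = 8.8318

8.8318


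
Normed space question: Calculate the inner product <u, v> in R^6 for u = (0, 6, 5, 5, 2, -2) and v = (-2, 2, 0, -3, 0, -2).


Computing the standard inner product <u, v> = sum u_i * v_i
= 0*-2 + 6*2 + 5*0 + 5*-3 + 2*0 + -2*-2
= 0 + 12 + 0 + -15 + 0 + 4
= 1

1


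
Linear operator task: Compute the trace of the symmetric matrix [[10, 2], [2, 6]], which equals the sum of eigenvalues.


For a self-adjoint (symmetric) matrix, the eigenvalues are real.
The sum of eigenvalues equals the trace of the matrix.
trace = 10 + 6 = 16

16


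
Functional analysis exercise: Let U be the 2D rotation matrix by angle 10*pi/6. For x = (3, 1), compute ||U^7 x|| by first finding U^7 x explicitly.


U is a rotation by theta = 10*pi/6
U^7 = rotation by 7*theta = 70*pi/6 = 10*pi/6 (mod 2*pi)
cos(10*pi/6) = 0.5000, sin(10*pi/6) = -0.8660
U^7 x = (0.5000 * 3 - -0.8660 * 1, -0.8660 * 3 + 0.5000 * 1)
= (2.3660, -2.0981)
||U^7 x|| = sqrt(2.3660^2 + (-2.0981)^2) = sqrt(10.0000) = 3.1623

3.1623


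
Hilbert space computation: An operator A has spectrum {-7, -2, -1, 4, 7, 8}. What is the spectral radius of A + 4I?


Spectrum of A + 4I = {-3, 2, 3, 8, 11, 12}
Spectral radius = max |lambda| over the shifted spectrum
= max(3, 2, 3, 8, 11, 12) = 12

12


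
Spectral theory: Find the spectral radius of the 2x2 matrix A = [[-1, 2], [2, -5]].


For a 2x2 matrix, eigenvalues satisfy lambda^2 - (trace)*lambda + det = 0
trace = -1 + -5 = -6
det = -1*-5 - 2*2 = 1
discriminant = (-6)^2 - 4*(1) = 32
spectral radius = max |eigenvalue| = 5.8284

5.8284


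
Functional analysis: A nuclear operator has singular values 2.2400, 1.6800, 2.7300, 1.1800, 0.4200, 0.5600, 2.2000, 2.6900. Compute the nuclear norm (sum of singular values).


The nuclear norm is the sum of all singular values.
||T||_1 = 2.2400 + 1.6800 + 2.7300 + 1.1800 + 0.4200 + 0.5600 + 2.2000 + 2.6900
= 13.7000

13.7000


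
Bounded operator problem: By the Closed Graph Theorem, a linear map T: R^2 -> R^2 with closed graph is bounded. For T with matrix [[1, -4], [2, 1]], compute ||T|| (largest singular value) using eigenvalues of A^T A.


A^T A = [[5, -2], [-2, 17]]
trace(A^T A) = 22, det(A^T A) = 81
discriminant = 22^2 - 4*81 = 160
Largest eigenvalue of A^T A = (trace + sqrt(disc))/2 = 17.3246
||T|| = sqrt(17.3246) = 4.1623

4.1623


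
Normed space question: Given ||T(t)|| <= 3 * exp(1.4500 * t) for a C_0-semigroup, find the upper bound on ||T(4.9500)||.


||T(4.9500)|| <= 3 * exp(1.4500 * 4.9500)
= 3 * exp(7.1775)
= 3 * 1309.6301
= 3928.8903

3928.8903


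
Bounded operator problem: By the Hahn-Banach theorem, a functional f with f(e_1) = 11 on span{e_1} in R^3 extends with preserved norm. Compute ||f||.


The norm of f is given by ||f|| = sup_{||x||=1} |f(x)|.
On span{e_1}, ||e_1|| = 1, so ||f|| = |f(e_1)| / ||e_1||
= |11| / 1 = 11.0000

11.0000


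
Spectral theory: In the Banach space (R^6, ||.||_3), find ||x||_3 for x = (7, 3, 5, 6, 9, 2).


The l^3 norm = (sum |x_i|^3)^(1/3)
Sum of 3th powers = 343 + 27 + 125 + 216 + 729 + 8 = 1448
||x||_3 = (1448)^(1/3) = 11.3133

11.3133


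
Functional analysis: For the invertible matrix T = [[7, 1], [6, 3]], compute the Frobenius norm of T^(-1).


det(T) = 7*3 - 1*6 = 15
T^(-1) = (1/15) * [[3, -1], [-6, 7]] = [[0.2000, -0.0667], [-0.4000, 0.4667]]
||T^(-1)||_F^2 = 0.2000^2 + (-0.0667)^2 + (-0.4000)^2 + 0.4667^2 = 0.4222
||T^(-1)||_F = sqrt(0.4222) = 0.6498

0.6498


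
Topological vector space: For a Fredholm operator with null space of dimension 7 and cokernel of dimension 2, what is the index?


The Fredholm index is defined as ind(T) = dim(ker T) - dim(coker T)
= 7 - 2
= 5

5


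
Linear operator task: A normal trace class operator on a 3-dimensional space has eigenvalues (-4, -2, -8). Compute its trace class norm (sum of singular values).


For a normal operator, singular values equal |eigenvalues|.
Trace norm = sum |lambda_i| = 4 + 2 + 8
= 14

14


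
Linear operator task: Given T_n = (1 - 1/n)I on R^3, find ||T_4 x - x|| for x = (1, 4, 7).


T_4 x - x = (1 - 1/4)x - x = -x/4
||x|| = sqrt(66) = 8.1240
||T_4 x - x|| = ||x||/4 = 8.1240/4 = 2.0310

2.0310
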